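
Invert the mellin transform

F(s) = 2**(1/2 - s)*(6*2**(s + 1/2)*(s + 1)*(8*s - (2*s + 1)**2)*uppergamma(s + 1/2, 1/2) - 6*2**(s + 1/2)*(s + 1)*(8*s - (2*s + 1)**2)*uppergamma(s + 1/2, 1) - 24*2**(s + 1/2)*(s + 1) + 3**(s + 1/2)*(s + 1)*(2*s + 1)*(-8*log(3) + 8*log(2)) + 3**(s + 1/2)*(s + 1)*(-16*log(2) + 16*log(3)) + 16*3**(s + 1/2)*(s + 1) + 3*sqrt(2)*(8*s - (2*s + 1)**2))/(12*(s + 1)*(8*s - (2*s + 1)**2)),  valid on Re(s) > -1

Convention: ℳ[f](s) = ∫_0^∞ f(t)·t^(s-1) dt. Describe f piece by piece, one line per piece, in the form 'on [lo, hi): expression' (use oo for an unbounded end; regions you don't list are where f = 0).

on [0, 1/2): t
on [1/2, 1): sqrt(t)*exp(-t)
on [1, 3/2): log(t)/sqrt(t)

remove the shared t-power first: sqrt(t) on [0, 1/2); exp(-t) on [1/2, 1); log(t)/t on [1, 3/2)
linearity at 1/2, 1 turns ℳ[f](s) into 3 summed integrals
on [0, 1/2): add ∫ t·t^(s-1) dt
piece [1/2, 1): integrate sqrt(t)*exp(-t) against the kernel
the [1, 3/2) slice contributes ∫ log(t)/sqrt(t)·t^(s-1) dt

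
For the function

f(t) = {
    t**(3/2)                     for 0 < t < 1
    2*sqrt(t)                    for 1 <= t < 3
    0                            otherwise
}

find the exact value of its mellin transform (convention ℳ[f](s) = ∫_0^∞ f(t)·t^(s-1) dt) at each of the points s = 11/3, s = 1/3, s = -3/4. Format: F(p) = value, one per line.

decompose at 1; ℳ[f](s) sums the 2 pieces' integrals
segment [0, 1) carries t**(3/2); integrate it
∫ over [1, 3) of 2*sqrt(t)·t^(s-1) joins the sum

F(11/3) = -222/775 + 972*3**(1/6)/25
F(1/3) = -102/55 + 12*3**(5/6)/5
F(-3/4) = 28/3 - 8*3**(3/4)/3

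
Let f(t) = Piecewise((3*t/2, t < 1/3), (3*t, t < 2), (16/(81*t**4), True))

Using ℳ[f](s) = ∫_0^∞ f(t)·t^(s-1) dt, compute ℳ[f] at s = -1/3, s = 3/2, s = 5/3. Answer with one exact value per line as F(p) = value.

strip the common scale on t: t on [0, 1/2); 2*t on [1/2, 3); t**(-4) on [3, ∞)
the 3 pieces separated at 1/3, 2 each add one integral
between 0 and 1/3 the integrand is 3*t/2·t^(s-1)
segment 1/3 to 2 holds 3*t; add its integral
between 2 and ∞ the integrand is 16/(81*t**4)·t^(s-1)

F(-1/3) = 3**(1/3)*(-3159 + 6320*6**(2/3))/4212
F(3/2) = sqrt(3)*(-27 + 1948*sqrt(6))/1215
F(5/3) = 3**(1/3)*(-189 + 13640*6**(2/3))/9072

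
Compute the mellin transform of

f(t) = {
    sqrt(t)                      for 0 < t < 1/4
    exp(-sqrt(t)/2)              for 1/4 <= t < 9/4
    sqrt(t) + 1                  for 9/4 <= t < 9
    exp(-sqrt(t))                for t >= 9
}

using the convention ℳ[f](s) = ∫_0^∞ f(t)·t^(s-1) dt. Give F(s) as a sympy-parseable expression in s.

reversing the power substitution: t on [0, 1/2); exp(-t/2) on [1/2, 3/2); t + 1 on [3/2, 3); …
decompose at 1/4, 9/4, 9; ℳ[f](s) sums the 4 pieces' integrals
segment [0, 1/4) carries sqrt(t); integrate it
segment [1/4, 9/4) carries exp(-sqrt(t)/2); integrate it
∫ (sqrt(t) + 1)·t^(s-1) over [9/4, 9)
∫ exp(-sqrt(t))·t^(s-1) over [9, ∞)

(2**(2*s + 1)*s*(2*s + 1)*uppergamma(2*s, 3) + 2**(4*s + 1)*s*(2*s + 1)*uppergamma(2*s, 1/4) - 2**(4*s + 1)*s*(2*s + 1)*uppergamma(2*s, 3/4) + 8*36**s*s + 36**s - 5*9**s*s - 9**s + s)/(4**s*s*(2*s + 1))
  Re(s) > -1/2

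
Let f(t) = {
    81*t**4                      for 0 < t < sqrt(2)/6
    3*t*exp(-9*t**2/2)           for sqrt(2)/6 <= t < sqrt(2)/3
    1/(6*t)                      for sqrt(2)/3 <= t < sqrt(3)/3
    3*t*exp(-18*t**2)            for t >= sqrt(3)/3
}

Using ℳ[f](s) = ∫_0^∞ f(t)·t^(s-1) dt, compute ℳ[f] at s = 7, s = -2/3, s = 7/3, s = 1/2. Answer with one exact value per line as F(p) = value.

F(7) = -128*exp(-1)/2187 + sqrt(2)/1539648 + 61*exp(-6)/11664 + 19/26244 + 493*exp(-1/4)/17496
F(-2/3) = -2**(1/6)*3**(2/3)*uppergamma(1/6, 1)/2 - 3**(5/6)/10 + 2**(5/6)*3**(2/3)*uppergamma(1/6, 6)/4 + 3*2**(1/3)*3**(2/3)/40 + 3*2**(1/6)*3**(2/3)/20 + 2**(1/6)*3**(2/3)*uppergamma(1/6, 1/4)/2
F(7/3) = -6**(2/3)*uppergamma(5/3, 1)/27 - 6**(2/3)/72 + 18**(1/3)*uppergamma(5/3, 6)/216 + 2**(5/6)*3**(2/3)/2736 + 3**(1/3)/24 + 6**(2/3)*uppergamma(5/3, 1/4)/27
F(1/2) = sqrt(2)*3**(3/4)*(-36*sqrt(6) - 36*2**(1/4)*3**(3/4)*uppergamma(3/4, 1) + 9*6**(3/4)*uppergamma(3/4, 6) + 36*54**(1/4)*uppergamma(3/4, 1/4) + 38*2**(1/4)*3**(3/4))/648

reversing the common scale on t: t**4 on [0, sqrt(2)/2); t*exp(-t**2/2) on [sqrt(2)/2, sqrt(2)); 1/(2*t) on [sqrt(2), sqrt(3)); …
remove the power substitution first: t**2 on [0, 1/2); sqrt(t)*exp(-t/2) on [1/2, 2); 1/(2*sqrt(t)) on [2, 3); …
strip the shared t-power: t**(3/2) on [0, 1/2); exp(-t/2) on [1/2, 2); 1/(2*t) on [2, 3); …
decompose at sqrt(2)/6, sqrt(2)/3, sqrt(3)/3; ℳ[f](s) sums the 4 pieces' integrals
segment 0 to sqrt(2)/6 holds 81*t**4; add its integral
for t in [sqrt(2)/6, sqrt(2)/3): the term is ∫ 3*t*exp(-9*t**2/2)·t^(s-1)
piece [sqrt(2)/3, sqrt(3)/3): integrate 1/(6*t) against the kernel
segment [sqrt(3)/3, ∞) carries 3*t*exp(-18*t**2); integrate it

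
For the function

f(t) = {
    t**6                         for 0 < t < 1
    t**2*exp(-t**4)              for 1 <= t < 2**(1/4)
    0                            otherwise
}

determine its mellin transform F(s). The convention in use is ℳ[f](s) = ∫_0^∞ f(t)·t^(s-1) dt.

((s + 6)*uppergamma(s/4 + 1/2, 1) - (s + 6)*uppergamma(s/4 + 1/2, 2) + 4)/(4*(s + 6))
  Re(s) > -6

peel off the shared t-power: t**4 on [0, 1); exp(-t**4) on [1, 2**(1/4))
strip the power substitution: t**2 on [0, 1); exp(-t**2) on [1, sqrt(2))
back out the power substitution: t on [0, 1); exp(-t) on [1, 2)
along the cuts 1, ℳ[f](s) splits into 2 integrals
segment 0 to 1 holds t**6; add its integral
for t in [1, 2**(1/4)): the term is ∫ t**2*exp(-t**4)·t^(s-1)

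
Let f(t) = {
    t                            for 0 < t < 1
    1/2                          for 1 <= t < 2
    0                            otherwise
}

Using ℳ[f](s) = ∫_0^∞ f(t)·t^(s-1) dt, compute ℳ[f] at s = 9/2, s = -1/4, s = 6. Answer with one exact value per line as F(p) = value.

slice at 1, transform all 2 pieces, and sum them
piece [0, 1): integrate t against the kernel
segment 1 to 2 holds 1/2; add its integral

F(9/2) = 7/99 + 16*sqrt(2)/9
F(-1/4) = 10/3 - 2**(3/4)
F(6) = 151/28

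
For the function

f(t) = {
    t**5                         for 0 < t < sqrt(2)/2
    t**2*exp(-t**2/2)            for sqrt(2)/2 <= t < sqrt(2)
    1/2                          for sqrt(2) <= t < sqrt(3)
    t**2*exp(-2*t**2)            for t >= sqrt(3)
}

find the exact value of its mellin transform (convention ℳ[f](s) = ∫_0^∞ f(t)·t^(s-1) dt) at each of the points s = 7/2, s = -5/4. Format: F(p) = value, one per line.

the power substitution comes off first: t**(5/2) on [0, 1/2); t*exp(-t/2) on [1/2, 2); 1/2 on [2, 3); …
peel off the shared t-power: t**(3/2) on [0, 1/2); exp(-t/2) on [1/2, 2); 1/(2*t) on [2, 3); …
breakpoints sqrt(2)/2, sqrt(2), sqrt(3): one integral from each of the 4 segments
the [0, sqrt(2)/2) slice contributes ∫ t**5·t^(s-1) dt
piece [sqrt(2)/2, sqrt(2)): integrate t**2*exp(-t**2/2) against the kernel
the [sqrt(2), sqrt(3)) slice contributes ∫ 1/2·t^(s-1) dt
the [sqrt(3), ∞) slice contributes ∫ t**2*exp(-2*t**2)·t^(s-1) dt

F(7/2) = -2*2**(3/4)*uppergamma(11/4, 1) - 537*2**(3/4)/1904 + 2**(1/4)*uppergamma(11/4, 6)/16 + 3*3**(3/4)/7 + 2*2**(3/4)*uppergamma(11/4, 1/4)
F(-5/4) = -2*3**(3/8)/15 - 2**(3/8)*uppergamma(3/8, 1)/2 + 2**(5/8)*uppergamma(3/8, 6)/4 + 2**(1/8)/15 + 2**(3/8)/5 + 2**(3/8)*uppergamma(3/8, 1/4)/2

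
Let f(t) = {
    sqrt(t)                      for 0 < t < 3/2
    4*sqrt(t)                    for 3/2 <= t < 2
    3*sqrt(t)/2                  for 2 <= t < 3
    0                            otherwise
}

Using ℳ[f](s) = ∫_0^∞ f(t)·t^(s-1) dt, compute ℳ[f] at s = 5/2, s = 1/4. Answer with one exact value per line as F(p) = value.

F(5/2) = 403/24
F(1/4) = -2*2**(1/4)*3**(3/4) + 2*3**(3/4) + 10*2**(3/4)/3

integrate the 3 segments split at 3/2, 2, then add the results
[0, 3/2) adds the kernel integral of sqrt(t)
on [3/2, 2) integrate f = 4*sqrt(t) against the kernel
between 2 and 3 the integrand is 3*sqrt(t)/2·t^(s-1)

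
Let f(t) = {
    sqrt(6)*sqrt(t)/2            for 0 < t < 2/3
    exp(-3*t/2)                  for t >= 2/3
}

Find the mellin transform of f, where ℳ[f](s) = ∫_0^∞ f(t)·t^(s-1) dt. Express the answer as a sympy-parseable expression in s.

(2/3)**s*((2*s + 1)*uppergamma(s, 1) + 2)/(2*s + 1)
  Re(s) > -1/2

invert the common scale on t to get sqrt(3)*sqrt(t) on [0, 1/3); exp(-3*t) on [1/3, ∞)
the common scale on t comes off first: sqrt(t) on [0, 1); exp(-t) on [1, ∞)
split f at 2/3: ℳ[f](s) collects 2 kernel integrals
over [0, 2/3), the kernel integral of sqrt(6)*sqrt(t)/2 enters the sum
segment 2/3 to ∞ holds exp(-3*t/2); add its integral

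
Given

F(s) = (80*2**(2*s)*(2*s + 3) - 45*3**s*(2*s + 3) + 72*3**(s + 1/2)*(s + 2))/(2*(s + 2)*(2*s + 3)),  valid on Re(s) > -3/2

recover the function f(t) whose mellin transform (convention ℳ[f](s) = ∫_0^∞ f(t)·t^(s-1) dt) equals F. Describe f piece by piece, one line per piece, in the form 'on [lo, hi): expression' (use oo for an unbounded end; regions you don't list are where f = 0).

the 2 pieces separated at 3 each add one integral
[0, 3) adds the kernel integral of 6*t**(3/2)
∫ over [3, 4) of 5*t**2/2·t^(s-1) joins the sum

on [0, 3): 6*t**(3/2)
on [3, 4): 5*t**2/2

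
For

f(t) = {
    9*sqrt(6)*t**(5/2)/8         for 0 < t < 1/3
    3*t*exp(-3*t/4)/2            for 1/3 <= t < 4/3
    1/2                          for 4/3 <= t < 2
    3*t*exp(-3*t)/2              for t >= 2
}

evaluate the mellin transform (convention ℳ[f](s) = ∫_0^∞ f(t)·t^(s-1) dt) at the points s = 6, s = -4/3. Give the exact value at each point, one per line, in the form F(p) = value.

F(6) = -16031744*exp(-1)/729 + sqrt(2)/49572 + 9784*exp(-6)/81 + 10640/2187 + 7573490*exp(-1/4)/729
F(-4/3) = -3*6**(1/3)*uppergamma(-1/3, 1)/4 - 3*2**(2/3)/32 + 3*3**(1/3)*uppergamma(-1/3, 6)/2 + 9*6**(1/3)/64 + 9*sqrt(2)*3**(1/3)/28 + 3*6**(1/3)*uppergamma(-1/3, 1/4)/4

the common scale on t comes off first: t**(5/2) on [0, 1/2); t*exp(-t/2) on [1/2, 2); 1/2 on [2, 3); …
peel off the shared t-power: t**(3/2) on [0, 1/2); exp(-t/2) on [1/2, 2); 1/(2*t) on [2, 3); …
linearity at 1/3, 4/3, 2 turns ℳ[f](s) into 4 summed integrals
∫ over [0, 1/3) of 9*sqrt(6)*t**(5/2)/8·t^(s-1) joins the sum
[1/3, 4/3) adds the kernel integral of 3*t*exp(-3*t/4)/2
segment [4/3, 2) carries 1/2; integrate it
on [2, ∞) integrate f = 3*t*exp(-3*t)/2 against the kernel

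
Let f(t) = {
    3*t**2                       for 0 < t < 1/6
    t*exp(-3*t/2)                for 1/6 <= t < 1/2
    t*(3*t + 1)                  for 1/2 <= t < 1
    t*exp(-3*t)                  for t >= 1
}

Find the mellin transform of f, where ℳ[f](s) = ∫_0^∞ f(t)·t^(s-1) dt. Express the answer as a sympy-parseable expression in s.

(8*2**(2*s)*(s + 1)*(s + 2)*uppergamma(s + 1, 1/4) - 8*2**(2*s)*(s + 1)*(s + 2)*uppergamma(s + 1, 3/4) + 4*2**s*(s + 1)*(s + 2)*uppergamma(s + 1, 3) - 15*3**s*(s + 1) - 6*3**s + 48*6**s*(s + 1) + 12*6**s + s + 1)/(12*6**s*(s + 1)*(s + 2))
  Re(s) > -2

back out the shared t-power: 3*t on [0, 1/6); exp(-3*t/2) on [1/6, 1/2); 3*t + 1 on [1/2, 1); …
back out the common scale on t: t on [0, 1/2); exp(-t/2) on [1/2, 3/2); t + 1 on [3/2, 3); …
linearity at 1/6, 1/2, 1 turns ℳ[f](s) into 4 summed integrals
for t in [0, 1/6): the term is ∫ 3*t**2·t^(s-1)
segment 1/6 to 1/2 holds t*exp(-3*t/2); add its integral
over [1/2, 1), the kernel integral of t*(3*t + 1) enters the sum
on [1, ∞) integrate f = t*exp(-3*t) against the kernel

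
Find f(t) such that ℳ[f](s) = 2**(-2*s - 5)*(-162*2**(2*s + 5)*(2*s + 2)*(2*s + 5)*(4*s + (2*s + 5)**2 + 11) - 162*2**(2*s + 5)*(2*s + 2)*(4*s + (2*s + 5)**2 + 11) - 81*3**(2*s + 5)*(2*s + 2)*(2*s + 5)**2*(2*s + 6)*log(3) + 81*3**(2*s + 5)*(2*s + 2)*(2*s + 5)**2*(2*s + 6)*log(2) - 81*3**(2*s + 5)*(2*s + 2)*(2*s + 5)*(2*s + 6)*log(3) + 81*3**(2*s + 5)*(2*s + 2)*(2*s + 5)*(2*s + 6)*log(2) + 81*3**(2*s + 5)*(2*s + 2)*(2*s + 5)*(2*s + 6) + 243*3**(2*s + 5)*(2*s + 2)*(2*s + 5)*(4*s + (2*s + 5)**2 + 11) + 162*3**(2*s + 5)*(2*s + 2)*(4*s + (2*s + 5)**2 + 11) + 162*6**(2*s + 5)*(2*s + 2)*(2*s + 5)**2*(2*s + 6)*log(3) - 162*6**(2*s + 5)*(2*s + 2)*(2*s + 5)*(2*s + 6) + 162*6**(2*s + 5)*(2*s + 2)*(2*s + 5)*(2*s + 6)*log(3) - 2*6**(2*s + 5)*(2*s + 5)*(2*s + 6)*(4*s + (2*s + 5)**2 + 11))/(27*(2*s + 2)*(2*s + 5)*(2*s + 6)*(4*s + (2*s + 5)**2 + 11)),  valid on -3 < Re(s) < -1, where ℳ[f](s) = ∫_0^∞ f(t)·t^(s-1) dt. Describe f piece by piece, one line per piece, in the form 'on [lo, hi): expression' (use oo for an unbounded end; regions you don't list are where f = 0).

on [0, 1): t**3
on [1, 9/4): t**(5/2)*(sqrt(t) + 3)
on [9/4, 9): t**3*log(sqrt(t))
on [9, oo): t

the shared t-power comes off first: t on [0, 1); sqrt(t)*(sqrt(t) + 3) on [1, 9/4); t*log(sqrt(t)) on [9/4, 9); …
invert the power substitution to get t**2 on [0, 1); t*(t + 3) on [1, 3/2); t**2*log(t) on [3/2, 3); …
back out the shared t-power: t on [0, 1); t + 3 on [1, 3/2); t*log(t) on [3/2, 3); …
slice at 1, 9/4, 9, transform all 4 pieces, and sum them
the [0, 1) slice contributes ∫ t**3·t^(s-1) dt
over [1, 9/4), the kernel integral of t**(5/2)*(sqrt(t) + 3) enters the sum
∫ t**3*log(sqrt(t))·t^(s-1) over [9/4, 9)
on [9, ∞): add ∫ t·t^(s-1) dt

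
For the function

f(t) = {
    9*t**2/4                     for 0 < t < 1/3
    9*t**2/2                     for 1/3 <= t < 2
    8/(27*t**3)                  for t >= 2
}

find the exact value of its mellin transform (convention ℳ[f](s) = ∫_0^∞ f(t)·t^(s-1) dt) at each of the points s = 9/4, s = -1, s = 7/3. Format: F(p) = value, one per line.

F(9/4) = 3**(3/4)*(-9 + 23600*6**(1/4))/4131
F(-1) = 1783/216
F(7/3) = -3**(2/3)/468 + 1970*2**(1/3)/117

back out the common scale on t: t**2 on [0, 1/2); 2*t**2 on [1/2, 3); t**(-3) on [3, ∞)
peel off the shared t-power: t on [0, 1/2); 2*t on [1/2, 3); t**(-4) on [3, ∞)
the 3 pieces separated at 1/3, 2 each add one integral
segment 0 to 1/3 holds 9*t**2/4; add its integral
segment 1/3 to 2 holds 9*t**2/2; add its integral
over [2, ∞), the kernel integral of 8/(27*t**3) enters the sum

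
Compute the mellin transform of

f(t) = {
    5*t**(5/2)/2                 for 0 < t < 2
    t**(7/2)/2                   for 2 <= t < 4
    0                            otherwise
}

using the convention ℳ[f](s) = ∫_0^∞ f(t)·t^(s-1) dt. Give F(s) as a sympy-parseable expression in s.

4*2**s*(64*2**s*s + 160*2**s + 6*sqrt(2)*s + 25*sqrt(2))/(4*s**2 + 24*s + 35)
  Re(s) > -5/2

f breaks at 2 into 2 integrals to sum
the [0, 2) slice contributes ∫ 5*t**(5/2)/2·t^(s-1) dt
segment 2 to 4 holds t**(7/2)/2; add its integral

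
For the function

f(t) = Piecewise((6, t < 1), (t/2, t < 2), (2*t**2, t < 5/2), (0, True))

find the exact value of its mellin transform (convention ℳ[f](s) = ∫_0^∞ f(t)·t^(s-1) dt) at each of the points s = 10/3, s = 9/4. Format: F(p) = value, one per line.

breakpoints 1, 2: one integral from each of the 3 segments
on [0, 1) integrate f = 6 against the kernel
between 1 and 2 the integrand is t/2·t^(s-1)
∫ 2*t**2·t^(s-1) over [2, 5/2)

F(10/3) = -132*2**(1/3)/13 + 219/130 + 9375*2**(2/3)*5**(1/3)/512
F(9/4) = -1392*2**(1/4)/221 + 98/39 + 625*2**(3/4)*5**(1/4)/68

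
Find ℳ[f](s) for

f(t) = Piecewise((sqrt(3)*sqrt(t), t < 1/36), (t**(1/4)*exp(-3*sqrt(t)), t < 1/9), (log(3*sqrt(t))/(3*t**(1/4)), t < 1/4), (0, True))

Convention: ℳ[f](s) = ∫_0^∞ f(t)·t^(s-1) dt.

invert the power substitution to get sqrt(3)*t on [0, 1/6); sqrt(t)*exp(-3*t) on [1/6, 1/3); log(3*t)/(3*sqrt(t)) on [1/3, 1/2)
the shared t-power comes off first: sqrt(3)*sqrt(t) on [0, 1/6); exp(-3*t) on [1/6, 1/3); log(3*t)/(3*t) on [1/3, 1/2)
reversing the common scale on t: sqrt(t) on [0, 1/2); exp(-t) on [1/2, 1); log(t)/t on [1, 3/2)
breakpoints 1/36, 1/9: one integral from each of the 3 segments
on [0, 1/36) integrate f = sqrt(3)*sqrt(t) against the kernel
between 1/36 and 1/9 the integrand is t**(1/4)*exp(-3*sqrt(t))·t^(s-1)
on [1/9, 1/4) integrate f = log(3*sqrt(t))/(3*t**(1/4)) against the kernel

6**(1/2 - 2*s)*(6*2**(2*s + 1/2)*(2*s + 1)*(16*s - (4*s + 1)**2)*uppergamma(2*s + 1/2, 1/2) - 6*2**(2*s + 1/2)*(2*s + 1)*(16*s - (4*s + 1)**2)*uppergamma(2*s + 1/2, 1) - 24*2**(2*s + 1/2)*(2*s + 1) + 3**(2*s + 1/2)*(2*s + 1)*(4*s + 1)*(-8*log(3) + 8*log(2)) + 3**(2*s + 1/2)*(2*s + 1)*(-16*log(2) + 16*log(3)) + 16*3**(2*s + 1/2)*(2*s + 1) + 3*sqrt(2)*(16*s - (4*s + 1)**2))/(18*(2*s + 1)*(16*s - (4*s + 1)**2))
  Re(s) > -1/2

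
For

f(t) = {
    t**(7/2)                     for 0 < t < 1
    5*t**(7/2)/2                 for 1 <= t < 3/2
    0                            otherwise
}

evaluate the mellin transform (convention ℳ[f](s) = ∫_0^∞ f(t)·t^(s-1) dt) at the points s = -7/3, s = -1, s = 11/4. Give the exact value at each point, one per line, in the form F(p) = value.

slice at 1, transform all 2 pieces, and sum them
piece [0, 1): integrate t**(7/2) against the kernel
for t in [1, 3/2): the term is ∫ 5*t**(7/2)/2·t^(s-1)

F(-7/3) = -9/7 + 45*2**(5/6)*3**(1/6)/28
F(-1) = -3/5 + 9*sqrt(6)/8
F(11/4) = -6/25 + 729*2**(3/4)*3**(1/4)/320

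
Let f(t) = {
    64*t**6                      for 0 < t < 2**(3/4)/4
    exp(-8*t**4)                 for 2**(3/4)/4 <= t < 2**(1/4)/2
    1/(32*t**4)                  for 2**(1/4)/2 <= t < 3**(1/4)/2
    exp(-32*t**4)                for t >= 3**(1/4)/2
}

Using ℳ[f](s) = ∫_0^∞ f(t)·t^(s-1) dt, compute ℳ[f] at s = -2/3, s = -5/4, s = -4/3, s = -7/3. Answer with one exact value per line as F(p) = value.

reversing the common scale on t: t**6 on [0, 2**(3/4)/2); exp(-t**4/2) on [2**(3/4)/2, 2**(1/4)); 1/(2*t**4) on [2**(1/4), 3**(1/4)); …
undo the power substitution: t**3 on [0, sqrt(2)/2); exp(-t**2/2) on [sqrt(2)/2, sqrt(2)); 1/(2*t**2) on [sqrt(2), sqrt(3)); …
strip the power substitution: t**(3/2) on [0, 1/2); exp(-t/2) on [1/2, 2); 1/(2*t) on [2, 3); …
integrate the 4 segments split at 2**(3/4)/4, 2**(1/4)/2, 3**(1/4)/2, then add the results
for t in [0, 2**(3/4)/4): the term is ∫ 64*t**6·t^(s-1)
for t in [2**(3/4)/4, 2**(1/4)/2): the term is ∫ exp(-8*t**4)·t^(s-1)
∫ over [2**(1/4)/2, 3**(1/4)/2) of 1/(32*t**4)·t^(s-1) joins the sum
between 3**(1/4)/2 and ∞ the integrand is exp(-32*t**4)·t^(s-1)

F(-2/3) = -sqrt(2)*uppergamma(-1/6, 1)/4 - 2**(2/3)*3**(5/6)/84 + 2**(5/6)*uppergamma(-1/6, 6)/4 + 3*sqrt(2)/56 + 3*2**(1/3)/32 + sqrt(2)*uppergamma(-1/6, 1/4)/4
F(-5/4) = -2**(15/16)*uppergamma(-5/16, 1)/4 - 4*2**(1/4)*3**(11/16)/189 + 2**(9/16)*uppergamma(-5/16, 6)/2 + 2**(15/16)/21 + 4*2**(1/16)/19 + 2**(15/16)*uppergamma(-5/16, 1/4)/4
F(-4/3) = -uppergamma(-1/3, 1)/2 - 2**(1/3)*3**(2/3)/48 + 2**(2/3)*uppergamma(-1/3, 6)/2 + 3/32 + 3*2**(1/6)/14 + uppergamma(-1/3, 1/4)/2
F(-7/3) = -2**(3/4)*uppergamma(-7/12, 1)/2 - 2*2**(1/3)*3**(5/12)/57 + 2**(11/12)*uppergamma(-7/12, 6) + 3*2**(3/4)/38 + 6*2**(5/12)/11 + 2**(3/4)*uppergamma(-7/12, 1/4)/2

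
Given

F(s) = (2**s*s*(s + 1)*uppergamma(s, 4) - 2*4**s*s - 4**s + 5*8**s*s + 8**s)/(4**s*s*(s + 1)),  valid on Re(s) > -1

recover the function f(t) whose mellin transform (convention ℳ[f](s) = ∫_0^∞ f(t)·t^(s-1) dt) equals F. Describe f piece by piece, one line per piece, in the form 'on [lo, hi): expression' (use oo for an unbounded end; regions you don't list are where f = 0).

on [0, 1): t
on [1, 2): 2*t + 1
on [2, oo): exp(-2*t)

decompose at 1, 2; ℳ[f](s) sums the 3 pieces' integrals
piece [0, 1): integrate t against the kernel
segment 1 to 2 holds (2*t + 1); add its integral
segment 2 to ∞ holds exp(-2*t); add its integral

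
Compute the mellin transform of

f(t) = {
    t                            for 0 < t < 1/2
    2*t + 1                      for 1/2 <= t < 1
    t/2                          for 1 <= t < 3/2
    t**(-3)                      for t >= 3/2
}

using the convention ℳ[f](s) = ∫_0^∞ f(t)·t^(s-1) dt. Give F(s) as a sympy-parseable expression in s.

(270*2**s*s**2 - 702*2**s*s - 324*2**s + 49*3**s*s**2 - 275*3**s*s - 162*s**2 + 378*s + 324)/(108*2**s*s*(s**2 - 2*s - 3))
  -1 < Re(s) < 3

split f at 1/2, 1, 3/2: ℳ[f](s) collects 4 kernel integrals
[0, 1/2) adds the kernel integral of t
∫ over [1/2, 1) of (2*t + 1)·t^(s-1) joins the sum
over [1, 3/2), the kernel integral of t/2 enters the sum
for t in [3/2, ∞): the term is ∫ t**(-3)·t^(s-1)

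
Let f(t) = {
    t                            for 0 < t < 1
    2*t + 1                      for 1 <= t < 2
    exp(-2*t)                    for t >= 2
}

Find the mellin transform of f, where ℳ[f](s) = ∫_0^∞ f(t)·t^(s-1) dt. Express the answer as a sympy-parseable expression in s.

(2**s*s*(s + 1)*uppergamma(s, 4) - 2*4**s*s - 4**s + 5*8**s*s + 8**s)/(4**s*s*(s + 1))
  Re(s) > -1

along the cuts 1, 2, ℳ[f](s) splits into 3 integrals
∫ t·t^(s-1) over [0, 1)
piece [1, 2): integrate (2*t + 1) against the kernel
over [2, ∞), the kernel integral of exp(-2*t) enters the sum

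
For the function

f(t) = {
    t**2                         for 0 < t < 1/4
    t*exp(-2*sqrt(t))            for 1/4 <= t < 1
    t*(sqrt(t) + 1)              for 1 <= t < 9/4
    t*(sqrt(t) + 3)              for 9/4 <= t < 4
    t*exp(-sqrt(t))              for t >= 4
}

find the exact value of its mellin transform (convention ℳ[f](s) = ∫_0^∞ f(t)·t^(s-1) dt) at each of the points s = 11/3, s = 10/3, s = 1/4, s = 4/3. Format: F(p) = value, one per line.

F(11/3) = 2**(2/3)*(-29512*uppergamma(28/3, 2) - 124475292*3**(1/3) - 3081216*2**(1/3) + 651 + 29512*uppergamma(28/3, 1) + 3984064512*2**(2/3) + 15110144*2**(1/3)*uppergamma(28/3, 2))/15110144
F(10/3) = 2**(1/3)*(-48256*uppergamma(26/3, 2) - 73063296*3**(2/3) - 2703360*2**(2/3) + 1131 + 48256*uppergamma(26/3, 1) + 3498049536*2**(1/3) + 12353536*2**(2/3)*uppergamma(26/3, 2))/12353536
F(1/4) = sqrt(2)*(3150*E + 630*sqrt(2)*(-7 + 6*sqrt(pi)*exp(2)*erfc(sqrt(2)) + 28*sqrt(2)) + (-9072*sqrt(3) - 3456*sqrt(2) - 945*sqrt(pi)*erfc(sqrt(2)) + 945*sqrt(pi)*erfc(1) + 71494)*exp(2))*exp(-2)/5040
F(4/3) = 2**(1/3)*(-330480*3**(2/3) - 9520*uppergamma(14/3, 2) - 59520*2**(2/3) + 357 + 9520*uppergamma(14/3, 1) + 152320*2**(2/3)*uppergamma(14/3, 2) + 4853760*2**(1/3))/152320

reversing the power substitution: t**4 on [0, 1/2); t**2*exp(-2*t) on [1/2, 1); t**2*(t + 1) on [1, 3/2); …
strip the shared t-power: t**2 on [0, 1/2); exp(-2*t) on [1/2, 1); t + 1 on [1, 3/2); …
treat the 5 regions marked off by 1/4, 1, 9/4, 4 separately and sum
segment [0, 1/4) carries t**2; integrate it
on [1/4, 1): add ∫ t*exp(-2*sqrt(t))·t^(s-1) dt
segment 1 to 9/4 holds t*(sqrt(t) + 1); add its integral
piece [9/4, 4): integrate t*(sqrt(t) + 3) against the kernel
[4, ∞) adds the kernel integral of t*exp(-sqrt(t))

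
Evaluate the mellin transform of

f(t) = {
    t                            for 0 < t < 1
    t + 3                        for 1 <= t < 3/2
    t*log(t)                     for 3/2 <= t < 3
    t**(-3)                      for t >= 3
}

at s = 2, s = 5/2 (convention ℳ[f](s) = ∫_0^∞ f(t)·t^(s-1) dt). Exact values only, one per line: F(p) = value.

linearity at 1, 3/2, 3 turns ℳ[f](s) into 4 summed integrals
on [0, 1): add ∫ t·t^(s-1) dt
∫ (t + 3)·t^(s-1) over [1, 3/2)
segment [3/2, 3) carries t*log(t); integrate it
segment 3 to ∞ holds t**(-3); add its integral

F(2) = 17/24 + 9*log(2)/8 + 63*log(3)/8
F(5/2) = -226*sqrt(3)/147 - 27*sqrt(6)*log(3)/56 - 6/5 + 27*sqrt(6)*log(2)/56 + 3861*sqrt(6)/1960 + 54*sqrt(3)*log(3)/7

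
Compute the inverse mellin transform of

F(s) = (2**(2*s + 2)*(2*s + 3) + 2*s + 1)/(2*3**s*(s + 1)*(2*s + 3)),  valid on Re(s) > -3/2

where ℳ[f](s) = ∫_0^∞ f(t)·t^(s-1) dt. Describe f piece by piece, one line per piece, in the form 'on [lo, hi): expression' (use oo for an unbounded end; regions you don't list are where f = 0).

on [0, 1/3): 3*sqrt(3)*t**(3/2)
on [1/3, 4/3): 3*t/2

invert the common scale on t to get t**(3/2) on [0, 1); t/2 on [1, 4)
invert the shared t-power to get sqrt(t) on [0, 1); 1/2 on [1, 4)
the power substitution comes off first: t on [0, 1); 1/2 on [1, 2)
treat the 2 regions marked off by 1/3 separately and sum
segment [0, 1/3) carries 3*sqrt(3)*t**(3/2); integrate it
∫ over [1/3, 4/3) of 3*t/2·t^(s-1) joins the sum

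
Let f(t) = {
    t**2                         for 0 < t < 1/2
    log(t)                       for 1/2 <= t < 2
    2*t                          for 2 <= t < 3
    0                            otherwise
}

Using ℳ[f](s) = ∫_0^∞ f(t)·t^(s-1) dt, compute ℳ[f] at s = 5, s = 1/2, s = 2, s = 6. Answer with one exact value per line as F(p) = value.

F(5) = 205*log(2)/32 + 14810143/67200
F(1/2) = sqrt(2)*(-277 + 180*log(2) + 120*sqrt(6))/60
F(2) = 17*log(2)/8 + 2255/192
F(6) = 4097*log(2)/384 + 8408191/14336

f breaks at 1/2, 2 into 3 integrals to sum
∫ t**2·t^(s-1) over [0, 1/2)
[1/2, 2) adds the kernel integral of log(t)
piece [2, 3): integrate 2*t against the kernel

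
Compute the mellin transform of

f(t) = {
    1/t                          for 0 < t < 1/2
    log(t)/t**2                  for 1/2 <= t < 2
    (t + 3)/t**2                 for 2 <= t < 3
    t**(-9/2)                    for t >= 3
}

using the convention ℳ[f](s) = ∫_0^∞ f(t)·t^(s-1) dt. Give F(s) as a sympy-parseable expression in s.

2**(2 - s)*(-270*2**(2*s - 4)*(s - 2)**2*(2*s - 9) + 54*2**(2*s - 4)*(s - 2)*(s - 1)*(2*s - 9)*log(2) - 162*2**(2*s - 4)*(s - 2)*(2*s - 9) - 54*2**(2*s - 4)*(s - 1)*(2*s - 9) - 4*sqrt(3)*6**(s - 2)*(s - 2)**2*(s - 1) + 324*6**(s - 2)*(s - 2)**2*(2*s - 9) + 162*6**(s - 2)*(s - 2)*(2*s - 9) + 27*(s - 2)**2*(2*s - 9) + 54*(s - 2)*(s - 1)*(2*s - 9)*log(2) + 54*(s - 1)*(2*s - 9))/(54*(s - 2)**2*(s - 1)*(2*s - 9))
  1 < Re(s) < 9/2

the shared t-power comes off first: 1 on [0, 1/2); log(t)/t on [1/2, 2); (t + 3)/t on [2, 3); …
undo the shared t-power: t on [0, 1/2); log(t) on [1/2, 2); t + 3 on [2, 3); …
along the cuts 1/2, 2, 3, ℳ[f](s) splits into 4 integrals
∫ over [0, 1/2) of 1/t·t^(s-1) joins the sum
for t in [1/2, 2): the term is ∫ log(t)/t**2·t^(s-1)
[2, 3) adds the kernel integral of (t + 3)/t**2
between 3 and ∞ the integrand is t**(-9/2)·t^(s-1)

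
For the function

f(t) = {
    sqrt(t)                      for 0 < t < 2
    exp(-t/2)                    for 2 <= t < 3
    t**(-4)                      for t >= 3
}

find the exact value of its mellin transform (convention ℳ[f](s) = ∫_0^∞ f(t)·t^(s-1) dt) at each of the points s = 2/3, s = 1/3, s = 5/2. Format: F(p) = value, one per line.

F(2/3) = -2**(2/3)*uppergamma(2/3, 3/2) + 3**(2/3)/270 + 2**(2/3)*uppergamma(2/3, 1) + 12*2**(1/6)/7
F(1/3) = -2**(1/3)*uppergamma(1/3, 3/2) + 3**(1/3)/297 + 2**(1/3)*uppergamma(1/3, 1) + 6*2**(5/6)/5
F(5/2) = -12*sqrt(3)*exp(-3/2) - 3*sqrt(2)*sqrt(pi)*erfc(sqrt(6)/2) + 2*sqrt(3)/27 + 3*sqrt(2)*sqrt(pi)*erfc(1) + 8/3 + 10*sqrt(2)*exp(-1)

summing 3 kernel integrals split by 2, 3 yields ℳ[f](s)
∫ sqrt(t)·t^(s-1) over [0, 2)
on [2, 3): add ∫ exp(-t/2)·t^(s-1) dt
segment 3 to ∞ holds t**(-4); add its integral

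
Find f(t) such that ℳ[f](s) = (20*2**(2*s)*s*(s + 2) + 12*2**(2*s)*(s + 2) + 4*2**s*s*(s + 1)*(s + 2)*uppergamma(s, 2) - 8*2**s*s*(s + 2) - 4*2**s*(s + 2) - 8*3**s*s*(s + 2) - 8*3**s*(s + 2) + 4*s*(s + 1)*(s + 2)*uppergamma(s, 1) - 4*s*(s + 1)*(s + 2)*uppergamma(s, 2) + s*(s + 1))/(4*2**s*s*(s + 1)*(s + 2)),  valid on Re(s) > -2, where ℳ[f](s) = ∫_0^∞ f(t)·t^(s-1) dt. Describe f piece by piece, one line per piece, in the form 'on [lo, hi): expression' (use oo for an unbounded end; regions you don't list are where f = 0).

on [0, 1/2): t**2
on [1/2, 1): exp(-2*t)
on [1, 3/2): t + 1
on [3/2, 2): t + 3
on [2, oo): exp(-t)

slice at 1/2, 1, 3/2, 2, transform all 5 pieces, and sum them
∫ t**2·t^(s-1) over [0, 1/2)
for t in [1/2, 1): the term is ∫ exp(-2*t)·t^(s-1)
for t in [1, 3/2): the term is ∫ (t + 1)·t^(s-1)
between 3/2 and 2 the integrand is (t + 3)·t^(s-1)
the [2, ∞) slice contributes ∫ exp(-t)·t^(s-1) dt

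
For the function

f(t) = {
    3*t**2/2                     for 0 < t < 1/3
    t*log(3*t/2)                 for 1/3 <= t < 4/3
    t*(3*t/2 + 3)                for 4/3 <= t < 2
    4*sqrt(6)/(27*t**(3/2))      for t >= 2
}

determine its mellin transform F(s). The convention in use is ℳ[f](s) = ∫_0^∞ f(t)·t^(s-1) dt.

(360*2**(2*s)*(3 - 2*s)*(s + 1)**2 + 72*2**(2*s)*(s + 1)*(s + 2)*(2*s - 3)*log(2) - 216*2**(2*s)*(s + 1)*(2*s - 3) - 72*2**(2*s)*(s + 2)*(2*s - 3) - 8*sqrt(3)*6**s*(s + 1)**2*(s + 2) + 648*6**s*(s + 1)**2*(2*s - 3) + 324*6**s*(s + 1)*(2*s - 3) + 9*(s + 1)**2*(2*s - 3) + 18*(s + 1)*(s + 2)*(2*s - 3)*log(2) + 18*(s + 2)*(2*s - 3))/(54*3**s*(s + 1)**2*(s + 2)*(2*s - 3))
  -2 < Re(s) < 3/2

undo the shared t-power: 3*t/2 on [0, 1/3); log(3*t/2) on [1/3, 4/3); 3*t/2 + 3 on [4/3, 2); …
peel off the common scale on t: t on [0, 1/2); log(t) on [1/2, 2); t + 3 on [2, 3); …
the 4 pieces separated at 1/3, 4/3, 2 each add one integral
segment [0, 1/3) carries 3*t**2/2; integrate it
over [1/3, 4/3), the kernel integral of t*log(3*t/2) enters the sum
segment [4/3, 2) carries t*(3*t/2 + 3); integrate it
between 2 and ∞ the integrand is 4*sqrt(6)/(27*t**(3/2))·t^(s-1)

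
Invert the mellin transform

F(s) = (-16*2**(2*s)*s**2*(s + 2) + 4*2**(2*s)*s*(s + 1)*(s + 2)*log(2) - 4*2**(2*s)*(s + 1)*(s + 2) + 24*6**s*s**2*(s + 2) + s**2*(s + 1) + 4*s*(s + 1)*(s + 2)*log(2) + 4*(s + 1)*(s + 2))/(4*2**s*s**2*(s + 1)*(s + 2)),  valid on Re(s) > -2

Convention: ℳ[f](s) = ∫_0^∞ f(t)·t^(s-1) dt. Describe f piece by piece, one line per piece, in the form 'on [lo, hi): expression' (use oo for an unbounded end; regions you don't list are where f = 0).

on [0, 1/2): t**2
on [1/2, 2): log(t)
on [2, 3): 2*t

slice at 1/2, 2, transform all 3 pieces, and sum them
piece [0, 1/2): integrate t**2 against the kernel
[1/2, 2) adds the kernel integral of log(t)
segment 2 to 3 holds 2*t; add its integral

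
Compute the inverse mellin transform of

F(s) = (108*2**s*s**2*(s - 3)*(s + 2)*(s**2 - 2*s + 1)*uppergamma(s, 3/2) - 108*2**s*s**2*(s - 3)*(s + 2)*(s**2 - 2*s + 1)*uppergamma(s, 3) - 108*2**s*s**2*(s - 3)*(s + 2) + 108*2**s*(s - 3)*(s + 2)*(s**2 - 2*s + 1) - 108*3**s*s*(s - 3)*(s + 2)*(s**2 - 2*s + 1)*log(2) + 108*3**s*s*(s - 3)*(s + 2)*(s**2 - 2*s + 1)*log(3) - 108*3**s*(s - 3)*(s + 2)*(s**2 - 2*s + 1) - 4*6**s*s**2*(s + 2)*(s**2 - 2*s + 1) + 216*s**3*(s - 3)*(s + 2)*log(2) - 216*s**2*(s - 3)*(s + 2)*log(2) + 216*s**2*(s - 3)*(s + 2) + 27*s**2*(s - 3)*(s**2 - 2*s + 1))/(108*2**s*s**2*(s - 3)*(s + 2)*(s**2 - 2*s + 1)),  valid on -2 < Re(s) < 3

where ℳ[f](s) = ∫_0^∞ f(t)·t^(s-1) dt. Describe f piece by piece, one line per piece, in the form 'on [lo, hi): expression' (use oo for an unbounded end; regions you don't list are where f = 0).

along the cuts 1/2, 1, 3/2, 3, ℳ[f](s) splits into 5 integrals
segment 0 to 1/2 holds t**2; add its integral
∫ log(t)/t·t^(s-1) over [1/2, 1)
on [1, 3/2): add ∫ log(t)·t^(s-1) dt
over [3/2, 3), the kernel integral of exp(-t) enters the sum
piece [3, ∞): integrate t**(-3) against the kernel

on [0, 1/2): t**2
on [1/2, 1): log(t)/t
on [1, 3/2): log(t)
on [3/2, 3): exp(-t)
on [3, oo): t**(-3)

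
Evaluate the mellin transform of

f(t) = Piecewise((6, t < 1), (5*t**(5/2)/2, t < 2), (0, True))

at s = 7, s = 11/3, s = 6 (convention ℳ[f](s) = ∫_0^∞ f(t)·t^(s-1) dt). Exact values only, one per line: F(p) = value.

breakpoints 1: one integral from each of the 2 segments
between 0 and 1 the integrand is 6·t^(s-1)
segment [1, 2) carries 5*t**(5/2)/2; integrate it

F(7) = 79/133 + 2560*sqrt(2)/19
F(11/3) = 501/407 + 960*2**(1/6)/37
F(6) = 12/17 + 1280*sqrt(2)/17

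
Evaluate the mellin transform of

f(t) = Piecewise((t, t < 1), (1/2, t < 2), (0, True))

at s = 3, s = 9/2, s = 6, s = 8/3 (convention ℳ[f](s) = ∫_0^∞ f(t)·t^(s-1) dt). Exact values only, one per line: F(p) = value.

along the cuts 1, ℳ[f](s) splits into 2 integrals
segment 0 to 1 holds t; add its integral
the [1, 2) slice contributes ∫ 1/2·t^(s-1) dt

F(3) = 17/12
F(9/2) = 7/99 + 16*sqrt(2)/9
F(6) = 151/28
F(8/3) = 15/176 + 3*2**(2/3)/4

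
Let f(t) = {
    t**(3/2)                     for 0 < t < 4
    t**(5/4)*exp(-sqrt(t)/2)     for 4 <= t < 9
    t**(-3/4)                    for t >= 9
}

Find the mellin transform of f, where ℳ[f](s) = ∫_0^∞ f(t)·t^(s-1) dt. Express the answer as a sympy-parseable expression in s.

undo the power substitution: t**3 on [0, 2); t**(5/2)*exp(-t/2) on [2, 3); t**(-3/2) on [3, ∞)
invert the shared t-power to get t**(5/2) on [0, 2); t**2*exp(-t/2) on [2, 3); t**(-2) on [3, ∞)
invert the shared t-power to get sqrt(t) on [0, 2); exp(-t/2) on [2, 3); t**(-4) on [3, ∞)
integrate the 3 segments split at 4, 9, then add the results
piece [0, 4): integrate t**(3/2) against the kernel
for t in [4, 9): the term is ∫ t**(5/4)*exp(-sqrt(t)/2)·t^(s-1)
piece [9, ∞): integrate t**(-3/4) against the kernel

4*(36*2**(2*s)*(4*s - 3) + 18*2**(2*s + 1/2)*(2*s + 3)*(4*s - 3)*uppergamma(2*s + 5/2, 1) - 18*2**(2*s + 1/2)*(2*s + 3)*(4*s - 3)*uppergamma(2*s + 5/2, 3/2) - 3**(2*s + 1/2)*(2*s + 3))/(9*(2*s + 3)*(4*s - 3))
  -3/2 < Re(s) < 3/4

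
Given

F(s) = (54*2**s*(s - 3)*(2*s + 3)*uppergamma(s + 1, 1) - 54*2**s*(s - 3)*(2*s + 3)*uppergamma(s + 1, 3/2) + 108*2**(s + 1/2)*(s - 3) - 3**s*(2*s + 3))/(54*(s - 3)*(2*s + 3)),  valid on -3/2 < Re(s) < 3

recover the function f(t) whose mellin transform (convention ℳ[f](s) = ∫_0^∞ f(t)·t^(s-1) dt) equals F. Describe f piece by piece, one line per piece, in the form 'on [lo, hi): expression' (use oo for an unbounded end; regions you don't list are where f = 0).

on [0, 2): t**(3/2)/2
on [2, 3): t*exp(-t/2)/2
on [3, oo): 1/(2*t**3)

the common scale on t comes off first: sqrt(2)*t**(3/2) on [0, 1); t*exp(-t) on [1, 3/2); 1/(16*t**3) on [3/2, ∞)
the shared t-power comes off first: sqrt(2)*sqrt(t) on [0, 1); exp(-t) on [1, 3/2); 1/(16*t**4) on [3/2, ∞)
strip the common scale on t: sqrt(t) on [0, 2); exp(-t/2) on [2, 3); t**(-4) on [3, ∞)
summing 3 kernel integrals split by 2, 3 yields ℳ[f](s)
on [0, 2): add ∫ t**(3/2)/2·t^(s-1) dt
over [2, 3), the kernel integral of t*exp(-t/2)/2 enters the sum
piece [3, ∞): integrate 1/(2*t**3) against the kernel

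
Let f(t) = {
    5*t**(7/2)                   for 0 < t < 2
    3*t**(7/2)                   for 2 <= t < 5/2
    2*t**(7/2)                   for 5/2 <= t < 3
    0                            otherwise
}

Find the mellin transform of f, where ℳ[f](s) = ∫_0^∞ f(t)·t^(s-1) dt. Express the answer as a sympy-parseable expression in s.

cuts at 2, 5/2: linearity sums the 3 kernel integrals
∫ 5*t**(7/2)·t^(s-1) over [0, 2)
on [2, 5/2): add ∫ 3*t**(7/2)·t^(s-1) dt
the [5/2, 3) slice contributes ∫ 2*t**(7/2)·t^(s-1) dt

2*(2*2**(s + 7/2) + 2*3**(s + 7/2) + (5/2)**(s + 7/2))/(2*s + 7)
  Re(s) > -7/2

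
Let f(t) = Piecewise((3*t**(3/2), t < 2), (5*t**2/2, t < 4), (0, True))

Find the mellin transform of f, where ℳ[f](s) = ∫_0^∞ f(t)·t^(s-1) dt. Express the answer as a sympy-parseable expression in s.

2*(20*2**(2*s)*(2*s + 3) - 5*2**s*(2*s + 3) + 6*2**(s + 1/2)*(s + 2))/((s + 2)*(2*s + 3))
  Re(s) > -3/2

summing 2 kernel integrals split by 2 yields ℳ[f](s)
the [0, 2) slice contributes ∫ 3*t**(3/2)·t^(s-1) dt
between 2 and 4 the integrand is 5*t**2/2·t^(s-1)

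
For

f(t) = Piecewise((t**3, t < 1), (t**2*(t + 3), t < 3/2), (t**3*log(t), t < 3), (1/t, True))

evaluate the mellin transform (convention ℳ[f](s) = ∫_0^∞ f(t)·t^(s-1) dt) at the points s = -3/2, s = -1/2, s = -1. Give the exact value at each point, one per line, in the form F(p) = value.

F(-3/2) = -6 - 178*sqrt(3)/135 + log(2**(sqrt(6)/2)*3**(-sqrt(6)/2 + 2*sqrt(3))) + 23*sqrt(6)/6
F(-1/2) = -922*sqrt(3)/675 - 2 + 213*sqrt(6)/100 + log(2**(9*sqrt(6)/20)*3**(-9*sqrt(6)/20 + 18*sqrt(3)/5))
F(-1) = 9*log(2)/8 + 143/144 + 27*log(3)/8

peel off the shared t-power: t**(5/2) on [0, 1); t**(3/2)*(t + 3) on [1, 3/2); t**(5/2)*log(t) on [3/2, 3); …
remove the shared t-power first: t**(3/2) on [0, 1); sqrt(t)*(t + 3) on [1, 3/2); t**(3/2)*log(t) on [3/2, 3); …
undo the shared t-power: t on [0, 1); t + 3 on [1, 3/2); t*log(t) on [3/2, 3); …
split f at 1, 3/2, 3: ℳ[f](s) collects 4 kernel integrals
∫ over [0, 1) of t**3·t^(s-1) joins the sum
[1, 3/2) adds the kernel integral of t**2*(t + 3)
∫ over [3/2, 3) of t**3*log(t)·t^(s-1) joins the sum
on [3, ∞) integrate f = 1/t against the kernel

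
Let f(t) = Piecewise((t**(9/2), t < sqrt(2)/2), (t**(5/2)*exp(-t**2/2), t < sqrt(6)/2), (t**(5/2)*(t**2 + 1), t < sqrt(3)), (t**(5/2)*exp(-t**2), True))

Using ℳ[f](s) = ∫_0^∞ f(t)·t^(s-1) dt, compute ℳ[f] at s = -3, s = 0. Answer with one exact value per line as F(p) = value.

invert the shared t-power to get t**(5/2) on [0, sqrt(2)/2); sqrt(t)*exp(-t**2/2) on [sqrt(2)/2, sqrt(6)/2); sqrt(t)*(t**2 + 1) on [sqrt(6)/2, sqrt(3)); …
remove the shared t-power first: t**2 on [0, sqrt(2)/2); exp(-t**2/2) on [sqrt(2)/2, sqrt(6)/2); t**2 + 1 on [sqrt(6)/2, sqrt(3)); …
reversing the power substitution: t on [0, 1/2); exp(-t/2) on [1/2, 3/2); t + 1 on [3/2, 3); …
split f at sqrt(2)/2, sqrt(6)/2, sqrt(3): ℳ[f](s) collects 4 kernel integrals
piece [0, sqrt(2)/2): integrate t**(9/2) against the kernel
the [sqrt(2)/2, sqrt(6)/2) slice contributes ∫ t**(5/2)*exp(-t**2/2)·t^(s-1) dt
∫ t**(5/2)*(t**2 + 1)·t^(s-1) over [sqrt(6)/2, sqrt(3))
segment sqrt(3) to ∞ holds t**(5/2)*exp(-t**2); add its integral

F(-3) = -2**(3/4)*uppergamma(-1/4, 3/4)/4 + uppergamma(-1/4, 3)/2 + 2**(1/4)/3 + 2**(3/4)*uppergamma(-1/4, 1/4)/4 + 2**(1/4)*3**(3/4)/3
F(0) = -11*2**(3/4)*3**(1/4)/20 - 2**(1/4)*uppergamma(5/4, 3/4) + uppergamma(5/4, 3)/2 + 2**(3/4)/36 + 2**(1/4)*uppergamma(5/4, 1/4) + 16*3**(1/4)/5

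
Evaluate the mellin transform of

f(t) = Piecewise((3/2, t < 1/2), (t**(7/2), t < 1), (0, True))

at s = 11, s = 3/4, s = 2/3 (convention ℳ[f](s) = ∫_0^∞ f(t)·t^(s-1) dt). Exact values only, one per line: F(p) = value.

slice at 1/2, transform all 2 pieces, and sum them
∫ 3/2·t^(s-1) over [0, 1/2)
∫ over [1/2, 1) of t**(7/2)·t^(s-1) joins the sum

F(11) = 90199/1306624 - sqrt(2)/475136
F(3/4) = -2**(3/4)/136 + 4/17 + 2**(1/4)
F(2/3) = -3*2**(5/6)/400 + 6/25 + 9*2**(1/3)/8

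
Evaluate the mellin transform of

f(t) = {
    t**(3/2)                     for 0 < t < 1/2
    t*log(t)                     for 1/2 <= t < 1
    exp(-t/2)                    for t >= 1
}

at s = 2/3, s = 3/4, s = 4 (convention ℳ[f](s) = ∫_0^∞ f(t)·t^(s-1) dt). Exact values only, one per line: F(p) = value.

slice at 1/2, 1, transform all 3 pieces, and sum them
on [0, 1/2): add ∫ t**(3/2)·t^(s-1) dt
piece [1/2, 1): integrate t*log(t) against the kernel
on [1, ∞) integrate f = exp(-t/2) against the kernel

F(2/3) = 2**(1/3)*(-234*2**(2/3) + 75*sqrt(2) + 117 + 195*log(2) + 1300*2**(1/3)*uppergamma(2/3, 1/2))/1300
F(3/4) = 2**(1/4)*(-144*2**(3/4) + 49*sqrt(2) + 72 + 126*log(2) + 882*sqrt(2)*uppergamma(3/4, 1/2))/882
F(4) = -31/800 + sqrt(2)/352 + log(2)/160 + 158*exp(-1/2)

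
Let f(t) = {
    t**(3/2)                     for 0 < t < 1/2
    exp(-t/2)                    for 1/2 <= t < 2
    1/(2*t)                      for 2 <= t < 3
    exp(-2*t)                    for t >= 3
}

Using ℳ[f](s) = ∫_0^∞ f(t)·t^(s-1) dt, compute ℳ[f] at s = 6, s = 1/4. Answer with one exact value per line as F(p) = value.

F(6) = -20864*exp(-1) + sqrt(2)/1920 + 2697*exp(-6)/8 + 211/10 + 157781*exp(-1/4)/16
F(1/4) = -2**(1/4)*uppergamma(1/4, 1) - 2*3**(1/4)/9 + 2**(3/4)*uppergamma(1/4, 6)/2 + 10*2**(1/4)/21 + 2**(1/4)*uppergamma(1/4, 1/4)

cuts at 1/2, 2, 3: linearity sums the 4 kernel integrals
segment [0, 1/2) carries t**(3/2); integrate it
∫ exp(-t/2)·t^(s-1) over [1/2, 2)
[2, 3) adds the kernel integral of 1/(2*t)
the [3, ∞) slice contributes ∫ exp(-2*t)·t^(s-1) dt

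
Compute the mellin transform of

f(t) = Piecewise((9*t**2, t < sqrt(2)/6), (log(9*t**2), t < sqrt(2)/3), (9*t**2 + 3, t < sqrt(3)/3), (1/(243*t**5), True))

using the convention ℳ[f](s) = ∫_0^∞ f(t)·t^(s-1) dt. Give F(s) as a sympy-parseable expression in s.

reversing the common scale on t: t**2 on [0, sqrt(2)/2); log(t**2) on [sqrt(2)/2, sqrt(2)); t**2 + 3 on [sqrt(2), sqrt(3)); …
back out the power substitution: t on [0, 1/2); log(t) on [1/2, 2); t + 3 on [2, 3); …
summing 4 kernel integrals split by sqrt(2)/6, sqrt(2)/3, sqrt(3)/3 yields ℳ[f](s)
for t in [0, sqrt(2)/6): the term is ∫ 9*t**2·t^(s-1)
between sqrt(2)/6 and sqrt(2)/3 the integrand is log(9*t**2)·t^(s-1)
piece [sqrt(2)/3, sqrt(3)/3): integrate (9*t**2 + 3) against the kernel
between sqrt(3)/3 and ∞ the integrand is 1/(243*t**5)·t^(s-1)

(-135*2**s*s**2*(s - 5)/2 + 27*2**s*s*(s/2 + 1)*(s - 5)*log(2) - 81*2**s*s*(s - 5) - 54*2**s*(s/2 + 1)*(s - 5) - sqrt(3)*6**(s/2)*s**2*(s/2 + 1) + 81*6**(s/2)*s**2*(s - 5) + 81*6**(s/2)*s*(s - 5) + 27*s**2*(s - 5)/4 + 27*s*(s/2 + 1)*(s - 5)*log(2) + (s - 5)*(27*s + 54))/(27*2**(s/2)*3**s*s**2*(s/2 + 1)*(s - 5))
  -2 < Re(s) < 5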